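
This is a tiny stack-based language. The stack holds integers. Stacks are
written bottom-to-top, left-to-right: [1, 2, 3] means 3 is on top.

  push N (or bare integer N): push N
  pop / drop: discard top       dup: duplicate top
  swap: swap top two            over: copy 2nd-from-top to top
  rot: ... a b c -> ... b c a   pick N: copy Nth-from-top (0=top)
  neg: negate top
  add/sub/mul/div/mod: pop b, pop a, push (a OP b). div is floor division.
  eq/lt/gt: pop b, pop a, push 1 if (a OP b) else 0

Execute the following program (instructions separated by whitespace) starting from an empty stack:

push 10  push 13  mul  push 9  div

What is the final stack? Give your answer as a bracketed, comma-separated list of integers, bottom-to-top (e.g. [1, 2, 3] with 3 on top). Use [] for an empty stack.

After 'push 10': [10]
After 'push 13': [10, 13]
After 'mul': [130]
After 'push 9': [130, 9]
After 'div': [14]

Answer: [14]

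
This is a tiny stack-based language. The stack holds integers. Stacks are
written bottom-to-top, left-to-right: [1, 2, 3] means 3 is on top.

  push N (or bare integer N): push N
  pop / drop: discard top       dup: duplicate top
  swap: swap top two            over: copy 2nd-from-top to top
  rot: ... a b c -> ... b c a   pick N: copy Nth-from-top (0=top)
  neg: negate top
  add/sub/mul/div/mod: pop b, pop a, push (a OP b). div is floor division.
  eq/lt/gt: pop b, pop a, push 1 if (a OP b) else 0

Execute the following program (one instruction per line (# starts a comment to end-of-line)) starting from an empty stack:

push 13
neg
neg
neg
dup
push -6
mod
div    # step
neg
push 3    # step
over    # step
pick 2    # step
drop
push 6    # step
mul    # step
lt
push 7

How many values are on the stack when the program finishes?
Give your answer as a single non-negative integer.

Answer: 3

Derivation:
After 'push 13': stack = [13] (depth 1)
After 'neg': stack = [-13] (depth 1)
After 'neg': stack = [13] (depth 1)
After 'neg': stack = [-13] (depth 1)
After 'dup': stack = [-13, -13] (depth 2)
After 'push -6': stack = [-13, -13, -6] (depth 3)
After 'mod': stack = [-13, -1] (depth 2)
After 'div': stack = [13] (depth 1)
After 'neg': stack = [-13] (depth 1)
After 'push 3': stack = [-13, 3] (depth 2)
After 'over': stack = [-13, 3, -13] (depth 3)
After 'pick 2': stack = [-13, 3, -13, -13] (depth 4)
After 'drop': stack = [-13, 3, -13] (depth 3)
After 'push 6': stack = [-13, 3, -13, 6] (depth 4)
After 'mul': stack = [-13, 3, -78] (depth 3)
After 'lt': stack = [-13, 0] (depth 2)
After 'push 7': stack = [-13, 0, 7] (depth 3)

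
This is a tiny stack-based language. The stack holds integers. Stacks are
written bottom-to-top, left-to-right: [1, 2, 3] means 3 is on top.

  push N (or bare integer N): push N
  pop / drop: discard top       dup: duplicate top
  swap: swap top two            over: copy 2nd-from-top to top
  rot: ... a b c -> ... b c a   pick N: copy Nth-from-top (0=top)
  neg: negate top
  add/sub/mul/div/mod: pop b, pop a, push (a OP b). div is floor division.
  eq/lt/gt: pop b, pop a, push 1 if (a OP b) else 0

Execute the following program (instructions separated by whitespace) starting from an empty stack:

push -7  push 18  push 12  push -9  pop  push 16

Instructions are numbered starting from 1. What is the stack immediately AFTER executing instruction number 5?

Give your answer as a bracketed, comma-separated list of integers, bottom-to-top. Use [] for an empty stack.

Step 1 ('push -7'): [-7]
Step 2 ('push 18'): [-7, 18]
Step 3 ('push 12'): [-7, 18, 12]
Step 4 ('push -9'): [-7, 18, 12, -9]
Step 5 ('pop'): [-7, 18, 12]

Answer: [-7, 18, 12]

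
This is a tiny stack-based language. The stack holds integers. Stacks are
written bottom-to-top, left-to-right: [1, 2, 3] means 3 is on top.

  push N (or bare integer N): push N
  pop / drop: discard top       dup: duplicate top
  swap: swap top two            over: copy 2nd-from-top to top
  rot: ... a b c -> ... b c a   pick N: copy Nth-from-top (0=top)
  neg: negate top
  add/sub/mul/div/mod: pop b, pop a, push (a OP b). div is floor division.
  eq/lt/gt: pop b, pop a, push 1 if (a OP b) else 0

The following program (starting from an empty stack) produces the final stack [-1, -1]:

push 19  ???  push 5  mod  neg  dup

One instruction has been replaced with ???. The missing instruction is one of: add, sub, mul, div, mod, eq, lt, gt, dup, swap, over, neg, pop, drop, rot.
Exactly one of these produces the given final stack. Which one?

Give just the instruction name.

Stack before ???: [19]
Stack after ???:  [-19]
The instruction that transforms [19] -> [-19] is: neg

Answer: neg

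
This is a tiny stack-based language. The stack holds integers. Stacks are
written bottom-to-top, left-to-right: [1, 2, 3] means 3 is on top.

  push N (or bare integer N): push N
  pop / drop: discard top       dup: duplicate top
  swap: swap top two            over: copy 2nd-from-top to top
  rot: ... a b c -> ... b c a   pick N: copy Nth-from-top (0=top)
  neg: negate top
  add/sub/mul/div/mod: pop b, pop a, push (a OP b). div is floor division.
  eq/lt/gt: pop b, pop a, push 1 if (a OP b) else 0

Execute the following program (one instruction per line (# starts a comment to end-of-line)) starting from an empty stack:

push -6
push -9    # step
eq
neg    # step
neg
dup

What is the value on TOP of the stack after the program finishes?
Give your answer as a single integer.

Answer: 0

Derivation:
After 'push -6': [-6]
After 'push -9': [-6, -9]
After 'eq': [0]
After 'neg': [0]
After 'neg': [0]
After 'dup': [0, 0]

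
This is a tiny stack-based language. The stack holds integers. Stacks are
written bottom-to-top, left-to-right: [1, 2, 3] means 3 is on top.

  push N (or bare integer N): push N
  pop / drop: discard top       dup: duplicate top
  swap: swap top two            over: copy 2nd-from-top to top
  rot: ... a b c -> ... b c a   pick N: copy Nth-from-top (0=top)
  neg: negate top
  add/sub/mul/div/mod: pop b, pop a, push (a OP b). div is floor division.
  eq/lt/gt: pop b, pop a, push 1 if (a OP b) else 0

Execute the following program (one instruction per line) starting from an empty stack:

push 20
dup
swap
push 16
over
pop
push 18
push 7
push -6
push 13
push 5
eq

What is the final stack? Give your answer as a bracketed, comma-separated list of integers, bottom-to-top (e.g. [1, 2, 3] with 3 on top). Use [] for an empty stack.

Answer: [20, 20, 16, 18, 7, -6, 0]

Derivation:
After 'push 20': [20]
After 'dup': [20, 20]
After 'swap': [20, 20]
After 'push 16': [20, 20, 16]
After 'over': [20, 20, 16, 20]
After 'pop': [20, 20, 16]
After 'push 18': [20, 20, 16, 18]
After 'push 7': [20, 20, 16, 18, 7]
After 'push -6': [20, 20, 16, 18, 7, -6]
After 'push 13': [20, 20, 16, 18, 7, -6, 13]
After 'push 5': [20, 20, 16, 18, 7, -6, 13, 5]
After 'eq': [20, 20, 16, 18, 7, -6, 0]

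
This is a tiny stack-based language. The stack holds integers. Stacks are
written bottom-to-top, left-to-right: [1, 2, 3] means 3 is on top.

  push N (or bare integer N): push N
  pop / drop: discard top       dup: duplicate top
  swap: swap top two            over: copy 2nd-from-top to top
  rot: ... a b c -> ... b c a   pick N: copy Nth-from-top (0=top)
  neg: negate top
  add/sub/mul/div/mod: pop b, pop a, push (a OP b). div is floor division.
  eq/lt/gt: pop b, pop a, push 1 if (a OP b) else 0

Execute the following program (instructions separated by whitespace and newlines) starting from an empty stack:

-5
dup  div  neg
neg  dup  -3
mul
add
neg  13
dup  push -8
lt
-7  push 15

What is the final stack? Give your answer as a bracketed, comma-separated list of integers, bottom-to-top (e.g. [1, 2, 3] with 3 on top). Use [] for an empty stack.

After 'push -5': [-5]
After 'dup': [-5, -5]
After 'div': [1]
After 'neg': [-1]
After 'neg': [1]
After 'dup': [1, 1]
After 'push -3': [1, 1, -3]
After 'mul': [1, -3]
After 'add': [-2]
After 'neg': [2]
After 'push 13': [2, 13]
After 'dup': [2, 13, 13]
After 'push -8': [2, 13, 13, -8]
After 'lt': [2, 13, 0]
After 'push -7': [2, 13, 0, -7]
After 'push 15': [2, 13, 0, -7, 15]

Answer: [2, 13, 0, -7, 15]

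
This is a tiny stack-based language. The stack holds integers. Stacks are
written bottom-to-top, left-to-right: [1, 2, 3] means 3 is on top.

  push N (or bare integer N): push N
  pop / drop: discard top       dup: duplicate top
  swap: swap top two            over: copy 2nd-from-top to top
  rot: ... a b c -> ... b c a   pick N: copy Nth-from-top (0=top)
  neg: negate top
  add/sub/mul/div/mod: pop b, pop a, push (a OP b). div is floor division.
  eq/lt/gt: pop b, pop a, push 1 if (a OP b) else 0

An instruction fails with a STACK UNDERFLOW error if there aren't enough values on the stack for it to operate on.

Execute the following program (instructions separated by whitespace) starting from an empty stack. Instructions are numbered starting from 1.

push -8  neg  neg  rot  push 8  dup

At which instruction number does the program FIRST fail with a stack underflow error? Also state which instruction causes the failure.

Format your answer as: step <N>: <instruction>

Answer: step 4: rot

Derivation:
Step 1 ('push -8'): stack = [-8], depth = 1
Step 2 ('neg'): stack = [8], depth = 1
Step 3 ('neg'): stack = [-8], depth = 1
Step 4 ('rot'): needs 3 value(s) but depth is 1 — STACK UNDERFLOW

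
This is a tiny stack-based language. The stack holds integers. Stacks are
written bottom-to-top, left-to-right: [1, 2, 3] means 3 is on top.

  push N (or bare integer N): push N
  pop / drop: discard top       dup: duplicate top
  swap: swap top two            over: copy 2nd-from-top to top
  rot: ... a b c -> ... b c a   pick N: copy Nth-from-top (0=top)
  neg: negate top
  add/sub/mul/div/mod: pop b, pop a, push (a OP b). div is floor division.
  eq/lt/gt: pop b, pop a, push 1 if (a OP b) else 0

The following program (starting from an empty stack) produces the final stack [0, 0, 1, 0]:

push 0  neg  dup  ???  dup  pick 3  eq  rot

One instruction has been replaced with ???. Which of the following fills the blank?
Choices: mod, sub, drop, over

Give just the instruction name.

Answer: over

Derivation:
Stack before ???: [0, 0]
Stack after ???:  [0, 0, 0]
Checking each choice:
  mod: modulo by zero
  sub: stack underflow (need 4, have 2)
  drop: stack underflow (need 4, have 2)
  over: MATCH


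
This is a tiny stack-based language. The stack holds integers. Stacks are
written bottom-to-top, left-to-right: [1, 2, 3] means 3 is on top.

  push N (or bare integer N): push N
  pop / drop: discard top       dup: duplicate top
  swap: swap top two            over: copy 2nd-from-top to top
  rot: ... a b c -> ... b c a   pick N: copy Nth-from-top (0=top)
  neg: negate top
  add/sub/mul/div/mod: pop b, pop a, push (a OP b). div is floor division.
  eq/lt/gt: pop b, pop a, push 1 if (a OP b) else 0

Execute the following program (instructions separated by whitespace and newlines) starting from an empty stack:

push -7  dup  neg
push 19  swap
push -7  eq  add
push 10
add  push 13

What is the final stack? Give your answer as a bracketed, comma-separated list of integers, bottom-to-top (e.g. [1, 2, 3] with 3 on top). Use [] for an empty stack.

Answer: [-7, 29, 13]

Derivation:
After 'push -7': [-7]
After 'dup': [-7, -7]
After 'neg': [-7, 7]
After 'push 19': [-7, 7, 19]
After 'swap': [-7, 19, 7]
After 'push -7': [-7, 19, 7, -7]
After 'eq': [-7, 19, 0]
After 'add': [-7, 19]
After 'push 10': [-7, 19, 10]
After 'add': [-7, 29]
After 'push 13': [-7, 29, 13]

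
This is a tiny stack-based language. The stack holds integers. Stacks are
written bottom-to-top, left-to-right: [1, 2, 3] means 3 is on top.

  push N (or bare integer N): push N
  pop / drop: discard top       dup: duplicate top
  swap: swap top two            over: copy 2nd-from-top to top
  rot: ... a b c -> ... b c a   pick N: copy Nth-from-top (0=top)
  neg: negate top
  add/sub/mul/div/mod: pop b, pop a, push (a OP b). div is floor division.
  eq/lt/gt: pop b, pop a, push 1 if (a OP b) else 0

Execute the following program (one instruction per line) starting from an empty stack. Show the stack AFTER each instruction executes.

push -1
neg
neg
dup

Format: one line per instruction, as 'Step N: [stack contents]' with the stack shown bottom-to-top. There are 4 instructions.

Step 1: [-1]
Step 2: [1]
Step 3: [-1]
Step 4: [-1, -1]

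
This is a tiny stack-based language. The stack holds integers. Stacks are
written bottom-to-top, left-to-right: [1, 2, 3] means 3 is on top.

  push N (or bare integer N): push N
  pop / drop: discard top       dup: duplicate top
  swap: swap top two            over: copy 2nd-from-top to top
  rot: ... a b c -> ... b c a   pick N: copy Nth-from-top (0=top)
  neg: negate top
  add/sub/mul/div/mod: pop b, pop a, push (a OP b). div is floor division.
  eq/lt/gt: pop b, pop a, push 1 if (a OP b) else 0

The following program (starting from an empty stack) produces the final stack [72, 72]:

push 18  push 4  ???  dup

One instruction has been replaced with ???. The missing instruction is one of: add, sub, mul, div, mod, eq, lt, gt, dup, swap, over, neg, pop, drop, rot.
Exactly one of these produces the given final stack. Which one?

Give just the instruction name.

Stack before ???: [18, 4]
Stack after ???:  [72]
The instruction that transforms [18, 4] -> [72] is: mul

Answer: mul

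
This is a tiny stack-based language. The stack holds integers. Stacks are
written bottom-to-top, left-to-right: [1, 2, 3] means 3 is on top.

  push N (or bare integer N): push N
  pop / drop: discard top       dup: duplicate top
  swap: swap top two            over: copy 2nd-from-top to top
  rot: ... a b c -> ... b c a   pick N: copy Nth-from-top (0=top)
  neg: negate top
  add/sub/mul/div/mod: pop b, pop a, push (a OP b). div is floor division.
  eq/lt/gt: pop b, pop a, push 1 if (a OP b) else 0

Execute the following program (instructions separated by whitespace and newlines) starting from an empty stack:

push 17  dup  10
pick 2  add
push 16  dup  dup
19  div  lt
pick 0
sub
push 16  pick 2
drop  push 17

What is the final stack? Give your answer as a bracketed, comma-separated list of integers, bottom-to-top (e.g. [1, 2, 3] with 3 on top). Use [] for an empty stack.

Answer: [17, 17, 27, 16, 0, 16, 17]

Derivation:
After 'push 17': [17]
After 'dup': [17, 17]
After 'push 10': [17, 17, 10]
After 'pick 2': [17, 17, 10, 17]
After 'add': [17, 17, 27]
After 'push 16': [17, 17, 27, 16]
After 'dup': [17, 17, 27, 16, 16]
After 'dup': [17, 17, 27, 16, 16, 16]
After 'push 19': [17, 17, 27, 16, 16, 16, 19]
After 'div': [17, 17, 27, 16, 16, 0]
After 'lt': [17, 17, 27, 16, 0]
After 'pick 0': [17, 17, 27, 16, 0, 0]
After 'sub': [17, 17, 27, 16, 0]
After 'push 16': [17, 17, 27, 16, 0, 16]
After 'pick 2': [17, 17, 27, 16, 0, 16, 16]
After 'drop': [17, 17, 27, 16, 0, 16]
After 'push 17': [17, 17, 27, 16, 0, 16, 17]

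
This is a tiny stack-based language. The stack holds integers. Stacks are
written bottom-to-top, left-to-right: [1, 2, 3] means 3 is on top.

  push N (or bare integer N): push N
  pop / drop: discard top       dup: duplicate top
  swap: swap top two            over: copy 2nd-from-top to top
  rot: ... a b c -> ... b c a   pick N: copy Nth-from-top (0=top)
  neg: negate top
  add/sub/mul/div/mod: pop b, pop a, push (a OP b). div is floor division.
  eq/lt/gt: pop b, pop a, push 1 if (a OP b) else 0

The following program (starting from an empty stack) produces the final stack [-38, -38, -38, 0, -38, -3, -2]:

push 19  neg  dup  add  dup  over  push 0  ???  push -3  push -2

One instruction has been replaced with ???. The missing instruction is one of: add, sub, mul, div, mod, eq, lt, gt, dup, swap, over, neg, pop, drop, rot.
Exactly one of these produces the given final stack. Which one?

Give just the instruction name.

Stack before ???: [-38, -38, -38, 0]
Stack after ???:  [-38, -38, -38, 0, -38]
The instruction that transforms [-38, -38, -38, 0] -> [-38, -38, -38, 0, -38] is: over

Answer: over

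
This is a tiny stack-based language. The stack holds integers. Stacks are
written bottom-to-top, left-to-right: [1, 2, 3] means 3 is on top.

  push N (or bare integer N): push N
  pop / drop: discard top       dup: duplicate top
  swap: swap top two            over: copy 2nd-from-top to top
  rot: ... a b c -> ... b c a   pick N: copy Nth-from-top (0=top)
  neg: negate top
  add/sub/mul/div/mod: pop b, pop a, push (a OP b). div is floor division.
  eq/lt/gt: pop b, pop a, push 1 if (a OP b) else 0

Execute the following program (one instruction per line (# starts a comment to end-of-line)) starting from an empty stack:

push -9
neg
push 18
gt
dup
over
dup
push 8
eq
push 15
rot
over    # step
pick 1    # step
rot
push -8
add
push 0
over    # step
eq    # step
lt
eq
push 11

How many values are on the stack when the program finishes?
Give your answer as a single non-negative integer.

After 'push -9': stack = [-9] (depth 1)
After 'neg': stack = [9] (depth 1)
After 'push 18': stack = [9, 18] (depth 2)
After 'gt': stack = [0] (depth 1)
After 'dup': stack = [0, 0] (depth 2)
After 'over': stack = [0, 0, 0] (depth 3)
After 'dup': stack = [0, 0, 0, 0] (depth 4)
After 'push 8': stack = [0, 0, 0, 0, 8] (depth 5)
After 'eq': stack = [0, 0, 0, 0] (depth 4)
After 'push 15': stack = [0, 0, 0, 0, 15] (depth 5)
  ...
After 'pick 1': stack = [0, 0, 0, 15, 0, 15, 0] (depth 7)
After 'rot': stack = [0, 0, 0, 15, 15, 0, 0] (depth 7)
After 'push -8': stack = [0, 0, 0, 15, 15, 0, 0, -8] (depth 8)
After 'add': stack = [0, 0, 0, 15, 15, 0, -8] (depth 7)
After 'push 0': stack = [0, 0, 0, 15, 15, 0, -8, 0] (depth 8)
After 'over': stack = [0, 0, 0, 15, 15, 0, -8, 0, -8] (depth 9)
After 'eq': stack = [0, 0, 0, 15, 15, 0, -8, 0] (depth 8)
After 'lt': stack = [0, 0, 0, 15, 15, 0, 1] (depth 7)
After 'eq': stack = [0, 0, 0, 15, 15, 0] (depth 6)
After 'push 11': stack = [0, 0, 0, 15, 15, 0, 11] (depth 7)

Answer: 7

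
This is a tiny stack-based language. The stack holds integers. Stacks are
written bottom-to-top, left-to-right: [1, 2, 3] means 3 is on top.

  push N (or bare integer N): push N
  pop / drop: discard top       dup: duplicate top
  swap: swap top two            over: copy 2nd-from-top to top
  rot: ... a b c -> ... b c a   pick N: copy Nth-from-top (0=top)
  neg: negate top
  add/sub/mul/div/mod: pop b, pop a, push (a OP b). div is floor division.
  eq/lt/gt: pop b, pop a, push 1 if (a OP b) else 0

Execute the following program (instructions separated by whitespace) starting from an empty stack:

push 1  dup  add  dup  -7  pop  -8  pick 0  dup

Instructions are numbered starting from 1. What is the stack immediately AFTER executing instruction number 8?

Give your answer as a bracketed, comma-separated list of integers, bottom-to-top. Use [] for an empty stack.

Answer: [2, 2, -8, -8]

Derivation:
Step 1 ('push 1'): [1]
Step 2 ('dup'): [1, 1]
Step 3 ('add'): [2]
Step 4 ('dup'): [2, 2]
Step 5 ('-7'): [2, 2, -7]
Step 6 ('pop'): [2, 2]
Step 7 ('-8'): [2, 2, -8]
Step 8 ('pick 0'): [2, 2, -8, -8]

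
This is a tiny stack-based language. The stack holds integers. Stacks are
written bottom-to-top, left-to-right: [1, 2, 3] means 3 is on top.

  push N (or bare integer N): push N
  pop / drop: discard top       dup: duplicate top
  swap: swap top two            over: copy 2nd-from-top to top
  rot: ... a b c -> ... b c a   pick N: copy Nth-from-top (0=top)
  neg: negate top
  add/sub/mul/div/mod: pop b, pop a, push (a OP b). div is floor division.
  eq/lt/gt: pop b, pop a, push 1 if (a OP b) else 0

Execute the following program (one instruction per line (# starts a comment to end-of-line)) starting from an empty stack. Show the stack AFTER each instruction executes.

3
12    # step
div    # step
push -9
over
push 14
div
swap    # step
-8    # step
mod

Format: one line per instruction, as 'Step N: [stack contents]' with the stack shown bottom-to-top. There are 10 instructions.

Step 1: [3]
Step 2: [3, 12]
Step 3: [0]
Step 4: [0, -9]
Step 5: [0, -9, 0]
Step 6: [0, -9, 0, 14]
Step 7: [0, -9, 0]
Step 8: [0, 0, -9]
Step 9: [0, 0, -9, -8]
Step 10: [0, 0, -1]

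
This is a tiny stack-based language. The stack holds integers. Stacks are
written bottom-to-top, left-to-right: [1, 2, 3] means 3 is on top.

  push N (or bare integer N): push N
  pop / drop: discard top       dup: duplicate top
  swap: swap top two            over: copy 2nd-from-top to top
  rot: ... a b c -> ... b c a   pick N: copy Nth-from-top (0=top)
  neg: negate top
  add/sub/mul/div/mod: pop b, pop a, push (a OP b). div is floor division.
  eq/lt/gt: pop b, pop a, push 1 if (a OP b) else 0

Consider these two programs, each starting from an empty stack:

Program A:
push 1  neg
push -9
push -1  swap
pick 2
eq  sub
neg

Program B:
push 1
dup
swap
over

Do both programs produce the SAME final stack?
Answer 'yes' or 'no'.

Answer: no

Derivation:
Program A trace:
  After 'push 1': [1]
  After 'neg': [-1]
  After 'push -9': [-1, -9]
  After 'push -1': [-1, -9, -1]
  After 'swap': [-1, -1, -9]
  After 'pick 2': [-1, -1, -9, -1]
  After 'eq': [-1, -1, 0]
  After 'sub': [-1, -1]
  After 'neg': [-1, 1]
Program A final stack: [-1, 1]

Program B trace:
  After 'push 1': [1]
  After 'dup': [1, 1]
  After 'swap': [1, 1]
  After 'over': [1, 1, 1]
Program B final stack: [1, 1, 1]
Same: no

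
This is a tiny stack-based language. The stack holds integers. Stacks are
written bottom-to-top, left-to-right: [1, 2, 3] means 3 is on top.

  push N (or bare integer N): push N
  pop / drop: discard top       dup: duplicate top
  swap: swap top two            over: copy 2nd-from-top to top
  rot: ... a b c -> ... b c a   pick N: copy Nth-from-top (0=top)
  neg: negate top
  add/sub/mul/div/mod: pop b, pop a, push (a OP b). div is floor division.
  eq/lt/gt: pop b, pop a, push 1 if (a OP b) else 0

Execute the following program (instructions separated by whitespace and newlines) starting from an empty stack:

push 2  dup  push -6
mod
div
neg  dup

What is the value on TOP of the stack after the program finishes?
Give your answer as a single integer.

Answer: 1

Derivation:
After 'push 2': [2]
After 'dup': [2, 2]
After 'push -6': [2, 2, -6]
After 'mod': [2, -4]
After 'div': [-1]
After 'neg': [1]
After 'dup': [1, 1]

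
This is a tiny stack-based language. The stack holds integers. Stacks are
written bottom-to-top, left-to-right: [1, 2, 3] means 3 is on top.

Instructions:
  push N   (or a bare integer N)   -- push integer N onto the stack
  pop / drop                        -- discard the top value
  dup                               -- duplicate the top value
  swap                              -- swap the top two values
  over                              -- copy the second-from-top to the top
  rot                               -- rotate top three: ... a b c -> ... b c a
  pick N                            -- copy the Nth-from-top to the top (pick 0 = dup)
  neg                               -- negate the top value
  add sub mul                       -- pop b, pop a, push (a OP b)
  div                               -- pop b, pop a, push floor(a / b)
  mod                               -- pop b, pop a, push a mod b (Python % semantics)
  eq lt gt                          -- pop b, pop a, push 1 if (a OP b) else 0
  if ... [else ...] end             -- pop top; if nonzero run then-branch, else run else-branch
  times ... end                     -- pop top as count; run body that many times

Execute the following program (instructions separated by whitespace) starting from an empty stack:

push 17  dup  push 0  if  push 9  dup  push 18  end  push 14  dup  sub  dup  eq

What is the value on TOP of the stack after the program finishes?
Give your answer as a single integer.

Answer: 1

Derivation:
After 'push 17': [17]
After 'dup': [17, 17]
After 'push 0': [17, 17, 0]
After 'if': [17, 17]
After 'push 14': [17, 17, 14]
After 'dup': [17, 17, 14, 14]
After 'sub': [17, 17, 0]
After 'dup': [17, 17, 0, 0]
After 'eq': [17, 17, 1]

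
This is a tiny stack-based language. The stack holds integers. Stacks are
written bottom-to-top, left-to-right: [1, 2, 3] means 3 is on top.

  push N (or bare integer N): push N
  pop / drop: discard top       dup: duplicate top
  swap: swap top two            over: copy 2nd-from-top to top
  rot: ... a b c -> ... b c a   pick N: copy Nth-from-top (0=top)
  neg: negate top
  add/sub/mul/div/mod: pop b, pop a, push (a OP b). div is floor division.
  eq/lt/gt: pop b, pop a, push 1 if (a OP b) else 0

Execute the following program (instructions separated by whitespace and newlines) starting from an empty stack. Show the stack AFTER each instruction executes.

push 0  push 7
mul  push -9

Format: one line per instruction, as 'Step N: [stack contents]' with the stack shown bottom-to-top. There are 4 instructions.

Step 1: [0]
Step 2: [0, 7]
Step 3: [0]
Step 4: [0, -9]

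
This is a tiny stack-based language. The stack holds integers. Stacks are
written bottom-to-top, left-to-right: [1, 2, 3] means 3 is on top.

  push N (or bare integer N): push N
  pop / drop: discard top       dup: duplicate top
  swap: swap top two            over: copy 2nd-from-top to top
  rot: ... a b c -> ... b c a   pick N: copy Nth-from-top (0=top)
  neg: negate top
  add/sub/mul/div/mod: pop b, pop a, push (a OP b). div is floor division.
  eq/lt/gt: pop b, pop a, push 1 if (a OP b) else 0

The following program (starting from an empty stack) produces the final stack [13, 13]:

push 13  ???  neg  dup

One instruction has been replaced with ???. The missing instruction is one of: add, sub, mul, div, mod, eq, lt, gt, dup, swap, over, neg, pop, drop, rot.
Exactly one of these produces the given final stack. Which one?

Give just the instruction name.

Stack before ???: [13]
Stack after ???:  [-13]
The instruction that transforms [13] -> [-13] is: neg

Answer: neg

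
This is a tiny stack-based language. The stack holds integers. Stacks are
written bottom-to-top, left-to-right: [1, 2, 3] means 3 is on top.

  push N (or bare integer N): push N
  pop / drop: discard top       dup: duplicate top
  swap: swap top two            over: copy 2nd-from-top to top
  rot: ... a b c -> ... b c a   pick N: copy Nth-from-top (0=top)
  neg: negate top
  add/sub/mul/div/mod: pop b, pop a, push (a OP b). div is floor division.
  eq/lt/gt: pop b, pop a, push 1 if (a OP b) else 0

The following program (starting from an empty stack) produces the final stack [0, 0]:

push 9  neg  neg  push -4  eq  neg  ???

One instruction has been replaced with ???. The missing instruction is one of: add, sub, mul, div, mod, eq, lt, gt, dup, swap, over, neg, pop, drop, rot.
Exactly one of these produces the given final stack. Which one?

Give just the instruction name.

Answer: dup

Derivation:
Stack before ???: [0]
Stack after ???:  [0, 0]
The instruction that transforms [0] -> [0, 0] is: dup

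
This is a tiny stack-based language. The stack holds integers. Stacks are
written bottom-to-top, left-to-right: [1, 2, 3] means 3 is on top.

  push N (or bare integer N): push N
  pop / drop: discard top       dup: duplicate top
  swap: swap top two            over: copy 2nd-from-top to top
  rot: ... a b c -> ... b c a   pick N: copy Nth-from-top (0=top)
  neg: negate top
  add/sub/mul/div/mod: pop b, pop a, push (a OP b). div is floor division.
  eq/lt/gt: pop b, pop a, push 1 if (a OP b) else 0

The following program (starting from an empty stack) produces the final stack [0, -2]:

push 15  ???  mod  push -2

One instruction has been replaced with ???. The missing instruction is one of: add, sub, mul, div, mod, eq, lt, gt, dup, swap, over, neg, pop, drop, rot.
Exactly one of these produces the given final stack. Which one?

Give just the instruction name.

Stack before ???: [15]
Stack after ???:  [15, 15]
The instruction that transforms [15] -> [15, 15] is: dup

Answer: dup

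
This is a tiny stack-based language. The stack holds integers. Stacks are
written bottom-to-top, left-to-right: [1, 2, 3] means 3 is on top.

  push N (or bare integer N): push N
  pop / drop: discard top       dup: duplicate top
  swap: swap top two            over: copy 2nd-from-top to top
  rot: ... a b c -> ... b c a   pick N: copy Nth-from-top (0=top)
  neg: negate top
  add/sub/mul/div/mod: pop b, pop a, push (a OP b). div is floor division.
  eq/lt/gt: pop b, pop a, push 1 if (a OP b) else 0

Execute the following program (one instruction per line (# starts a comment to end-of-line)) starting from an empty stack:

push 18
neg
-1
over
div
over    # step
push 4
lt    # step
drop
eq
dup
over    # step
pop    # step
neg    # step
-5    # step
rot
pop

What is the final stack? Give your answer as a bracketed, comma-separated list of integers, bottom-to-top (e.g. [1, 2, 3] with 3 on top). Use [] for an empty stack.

After 'push 18': [18]
After 'neg': [-18]
After 'push -1': [-18, -1]
After 'over': [-18, -1, -18]
After 'div': [-18, 0]
After 'over': [-18, 0, -18]
After 'push 4': [-18, 0, -18, 4]
After 'lt': [-18, 0, 1]
After 'drop': [-18, 0]
After 'eq': [0]
After 'dup': [0, 0]
After 'over': [0, 0, 0]
After 'pop': [0, 0]
After 'neg': [0, 0]
After 'push -5': [0, 0, -5]
After 'rot': [0, -5, 0]
After 'pop': [0, -5]

Answer: [0, -5]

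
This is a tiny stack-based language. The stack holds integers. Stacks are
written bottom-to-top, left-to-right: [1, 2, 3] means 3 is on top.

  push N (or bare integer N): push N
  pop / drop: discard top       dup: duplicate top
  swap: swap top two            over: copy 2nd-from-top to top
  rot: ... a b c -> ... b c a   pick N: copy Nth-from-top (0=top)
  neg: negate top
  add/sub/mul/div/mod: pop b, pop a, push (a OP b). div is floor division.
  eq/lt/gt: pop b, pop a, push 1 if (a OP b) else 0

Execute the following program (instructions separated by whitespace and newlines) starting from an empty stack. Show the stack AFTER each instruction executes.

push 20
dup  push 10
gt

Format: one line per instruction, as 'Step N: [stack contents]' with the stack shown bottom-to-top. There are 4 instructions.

Step 1: [20]
Step 2: [20, 20]
Step 3: [20, 20, 10]
Step 4: [20, 1]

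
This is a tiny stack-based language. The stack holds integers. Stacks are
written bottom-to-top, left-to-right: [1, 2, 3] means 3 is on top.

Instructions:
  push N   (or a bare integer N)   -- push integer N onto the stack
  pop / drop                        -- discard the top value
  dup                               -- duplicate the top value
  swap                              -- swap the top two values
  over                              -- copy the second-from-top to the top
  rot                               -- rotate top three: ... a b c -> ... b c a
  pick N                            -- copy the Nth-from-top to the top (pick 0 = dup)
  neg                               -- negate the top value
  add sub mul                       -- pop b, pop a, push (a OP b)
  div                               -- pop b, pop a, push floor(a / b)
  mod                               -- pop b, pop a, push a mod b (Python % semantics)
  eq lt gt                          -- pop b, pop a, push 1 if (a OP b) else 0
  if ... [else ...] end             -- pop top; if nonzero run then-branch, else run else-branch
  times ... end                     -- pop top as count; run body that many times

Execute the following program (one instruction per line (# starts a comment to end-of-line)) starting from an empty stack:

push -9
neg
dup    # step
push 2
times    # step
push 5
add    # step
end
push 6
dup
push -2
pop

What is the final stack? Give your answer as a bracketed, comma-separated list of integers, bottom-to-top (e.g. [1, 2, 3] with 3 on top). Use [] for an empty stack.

After 'push -9': [-9]
After 'neg': [9]
After 'dup': [9, 9]
After 'push 2': [9, 9, 2]
After 'times': [9, 9]
After 'push 5': [9, 9, 5]
After 'add': [9, 14]
After 'push 5': [9, 14, 5]
After 'add': [9, 19]
After 'push 6': [9, 19, 6]
After 'dup': [9, 19, 6, 6]
After 'push -2': [9, 19, 6, 6, -2]
After 'pop': [9, 19, 6, 6]

Answer: [9, 19, 6, 6]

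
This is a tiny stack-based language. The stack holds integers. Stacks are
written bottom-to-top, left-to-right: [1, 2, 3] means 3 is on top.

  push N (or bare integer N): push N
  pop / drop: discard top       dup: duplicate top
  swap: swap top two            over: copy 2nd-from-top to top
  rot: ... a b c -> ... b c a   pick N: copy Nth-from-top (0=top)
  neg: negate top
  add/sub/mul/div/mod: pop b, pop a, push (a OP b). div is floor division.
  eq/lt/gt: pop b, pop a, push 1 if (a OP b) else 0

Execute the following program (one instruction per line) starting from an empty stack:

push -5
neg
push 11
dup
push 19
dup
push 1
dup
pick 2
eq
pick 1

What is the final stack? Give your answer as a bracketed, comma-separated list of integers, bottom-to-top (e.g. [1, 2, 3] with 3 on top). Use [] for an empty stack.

Answer: [5, 11, 11, 19, 19, 1, 0, 1]

Derivation:
After 'push -5': [-5]
After 'neg': [5]
After 'push 11': [5, 11]
After 'dup': [5, 11, 11]
After 'push 19': [5, 11, 11, 19]
After 'dup': [5, 11, 11, 19, 19]
After 'push 1': [5, 11, 11, 19, 19, 1]
After 'dup': [5, 11, 11, 19, 19, 1, 1]
After 'pick 2': [5, 11, 11, 19, 19, 1, 1, 19]
After 'eq': [5, 11, 11, 19, 19, 1, 0]
After 'pick 1': [5, 11, 11, 19, 19, 1, 0, 1]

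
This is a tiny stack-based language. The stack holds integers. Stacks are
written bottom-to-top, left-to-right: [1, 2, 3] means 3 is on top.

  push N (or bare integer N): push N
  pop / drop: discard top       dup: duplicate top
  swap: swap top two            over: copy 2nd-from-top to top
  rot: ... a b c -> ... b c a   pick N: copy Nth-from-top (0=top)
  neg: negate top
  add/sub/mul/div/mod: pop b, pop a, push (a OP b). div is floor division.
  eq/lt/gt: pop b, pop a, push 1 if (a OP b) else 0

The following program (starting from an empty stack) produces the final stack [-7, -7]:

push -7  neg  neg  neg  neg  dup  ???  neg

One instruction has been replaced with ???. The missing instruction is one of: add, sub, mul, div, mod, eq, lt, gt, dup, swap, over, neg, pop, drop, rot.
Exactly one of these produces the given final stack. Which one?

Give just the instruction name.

Answer: neg

Derivation:
Stack before ???: [-7, -7]
Stack after ???:  [-7, 7]
The instruction that transforms [-7, -7] -> [-7, 7] is: neg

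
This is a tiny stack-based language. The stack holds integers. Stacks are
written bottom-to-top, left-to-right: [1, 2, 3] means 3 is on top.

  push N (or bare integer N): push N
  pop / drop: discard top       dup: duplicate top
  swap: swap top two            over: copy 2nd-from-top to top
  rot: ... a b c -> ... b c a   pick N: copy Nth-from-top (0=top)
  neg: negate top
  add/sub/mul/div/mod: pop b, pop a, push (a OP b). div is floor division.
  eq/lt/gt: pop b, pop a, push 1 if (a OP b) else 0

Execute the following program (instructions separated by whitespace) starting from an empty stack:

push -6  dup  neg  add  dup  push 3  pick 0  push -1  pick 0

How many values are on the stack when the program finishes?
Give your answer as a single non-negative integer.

After 'push -6': stack = [-6] (depth 1)
After 'dup': stack = [-6, -6] (depth 2)
After 'neg': stack = [-6, 6] (depth 2)
After 'add': stack = [0] (depth 1)
After 'dup': stack = [0, 0] (depth 2)
After 'push 3': stack = [0, 0, 3] (depth 3)
After 'pick 0': stack = [0, 0, 3, 3] (depth 4)
After 'push -1': stack = [0, 0, 3, 3, -1] (depth 5)
After 'pick 0': stack = [0, 0, 3, 3, -1, -1] (depth 6)

Answer: 6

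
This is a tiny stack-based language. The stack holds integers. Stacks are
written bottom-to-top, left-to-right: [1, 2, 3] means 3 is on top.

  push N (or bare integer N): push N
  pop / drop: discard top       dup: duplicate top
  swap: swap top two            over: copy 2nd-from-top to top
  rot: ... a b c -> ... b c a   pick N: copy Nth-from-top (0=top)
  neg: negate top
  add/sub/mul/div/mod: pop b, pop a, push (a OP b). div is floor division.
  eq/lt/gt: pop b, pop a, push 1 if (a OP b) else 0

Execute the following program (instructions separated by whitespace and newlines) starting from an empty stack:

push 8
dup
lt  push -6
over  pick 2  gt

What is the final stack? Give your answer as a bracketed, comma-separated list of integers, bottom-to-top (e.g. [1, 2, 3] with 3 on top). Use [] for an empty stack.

Answer: [0, -6, 0]

Derivation:
After 'push 8': [8]
After 'dup': [8, 8]
After 'lt': [0]
After 'push -6': [0, -6]
After 'over': [0, -6, 0]
After 'pick 2': [0, -6, 0, 0]
After 'gt': [0, -6, 0]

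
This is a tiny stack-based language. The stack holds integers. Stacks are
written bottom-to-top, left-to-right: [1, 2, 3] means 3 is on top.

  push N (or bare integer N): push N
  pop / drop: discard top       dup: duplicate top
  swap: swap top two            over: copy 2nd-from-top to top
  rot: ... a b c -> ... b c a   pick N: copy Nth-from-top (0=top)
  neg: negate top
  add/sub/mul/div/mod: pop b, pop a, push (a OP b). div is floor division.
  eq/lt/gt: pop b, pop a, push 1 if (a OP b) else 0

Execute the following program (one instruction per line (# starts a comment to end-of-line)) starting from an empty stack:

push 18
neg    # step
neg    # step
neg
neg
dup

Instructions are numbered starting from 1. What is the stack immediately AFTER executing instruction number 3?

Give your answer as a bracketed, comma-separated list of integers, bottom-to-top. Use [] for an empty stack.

Step 1 ('push 18'): [18]
Step 2 ('neg'): [-18]
Step 3 ('neg'): [18]

Answer: [18]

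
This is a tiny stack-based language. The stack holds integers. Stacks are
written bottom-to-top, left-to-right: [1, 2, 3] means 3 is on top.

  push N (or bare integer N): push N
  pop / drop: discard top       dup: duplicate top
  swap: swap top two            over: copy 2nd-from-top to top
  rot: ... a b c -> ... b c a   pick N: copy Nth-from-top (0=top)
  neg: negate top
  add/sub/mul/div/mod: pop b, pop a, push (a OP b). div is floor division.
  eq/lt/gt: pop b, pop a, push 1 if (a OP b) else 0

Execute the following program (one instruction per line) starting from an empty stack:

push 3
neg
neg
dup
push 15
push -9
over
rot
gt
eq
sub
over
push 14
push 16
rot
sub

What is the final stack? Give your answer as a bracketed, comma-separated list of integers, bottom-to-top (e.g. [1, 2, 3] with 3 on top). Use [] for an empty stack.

Answer: [3, 3, 14, 13]

Derivation:
After 'push 3': [3]
After 'neg': [-3]
After 'neg': [3]
After 'dup': [3, 3]
After 'push 15': [3, 3, 15]
After 'push -9': [3, 3, 15, -9]
After 'over': [3, 3, 15, -9, 15]
After 'rot': [3, 3, -9, 15, 15]
After 'gt': [3, 3, -9, 0]
After 'eq': [3, 3, 0]
After 'sub': [3, 3]
After 'over': [3, 3, 3]
After 'push 14': [3, 3, 3, 14]
After 'push 16': [3, 3, 3, 14, 16]
After 'rot': [3, 3, 14, 16, 3]
After 'sub': [3, 3, 14, 13]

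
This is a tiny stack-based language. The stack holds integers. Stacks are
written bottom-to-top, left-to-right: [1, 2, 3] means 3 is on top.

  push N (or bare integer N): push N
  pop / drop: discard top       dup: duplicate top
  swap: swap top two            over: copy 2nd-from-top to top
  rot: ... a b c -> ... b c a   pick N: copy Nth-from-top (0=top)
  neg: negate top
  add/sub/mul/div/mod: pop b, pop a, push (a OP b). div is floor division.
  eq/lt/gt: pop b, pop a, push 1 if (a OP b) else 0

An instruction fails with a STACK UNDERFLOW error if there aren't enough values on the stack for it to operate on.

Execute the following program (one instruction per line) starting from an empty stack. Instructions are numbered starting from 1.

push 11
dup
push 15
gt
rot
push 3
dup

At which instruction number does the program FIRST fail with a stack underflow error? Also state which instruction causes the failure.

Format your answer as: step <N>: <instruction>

Step 1 ('push 11'): stack = [11], depth = 1
Step 2 ('dup'): stack = [11, 11], depth = 2
Step 3 ('push 15'): stack = [11, 11, 15], depth = 3
Step 4 ('gt'): stack = [11, 0], depth = 2
Step 5 ('rot'): needs 3 value(s) but depth is 2 — STACK UNDERFLOW

Answer: step 5: rot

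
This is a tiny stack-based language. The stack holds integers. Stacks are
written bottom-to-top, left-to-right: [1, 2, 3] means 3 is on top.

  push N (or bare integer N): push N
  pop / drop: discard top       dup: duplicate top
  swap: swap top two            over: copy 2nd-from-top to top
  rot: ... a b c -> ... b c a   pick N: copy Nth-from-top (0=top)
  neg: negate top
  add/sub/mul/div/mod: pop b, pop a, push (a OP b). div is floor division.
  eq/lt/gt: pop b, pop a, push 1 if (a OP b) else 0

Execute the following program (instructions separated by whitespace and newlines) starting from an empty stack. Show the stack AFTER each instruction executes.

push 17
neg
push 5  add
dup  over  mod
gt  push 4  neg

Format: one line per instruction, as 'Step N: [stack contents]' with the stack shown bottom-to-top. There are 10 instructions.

Step 1: [17]
Step 2: [-17]
Step 3: [-17, 5]
Step 4: [-12]
Step 5: [-12, -12]
Step 6: [-12, -12, -12]
Step 7: [-12, 0]
Step 8: [0]
Step 9: [0, 4]
Step 10: [0, -4]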